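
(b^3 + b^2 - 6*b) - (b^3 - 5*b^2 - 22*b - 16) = 6*b^2 + 16*b + 16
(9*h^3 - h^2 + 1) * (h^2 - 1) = 9*h^5 - h^4 - 9*h^3 + 2*h^2 - 1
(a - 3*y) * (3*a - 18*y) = 3*a^2 - 27*a*y + 54*y^2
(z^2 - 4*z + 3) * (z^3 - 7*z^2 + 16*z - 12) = z^5 - 11*z^4 + 47*z^3 - 97*z^2 + 96*z - 36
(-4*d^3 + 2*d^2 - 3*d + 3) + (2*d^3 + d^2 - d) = -2*d^3 + 3*d^2 - 4*d + 3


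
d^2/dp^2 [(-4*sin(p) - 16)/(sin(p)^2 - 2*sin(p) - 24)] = 4*(sin(p)^2 + 6*sin(p) - 2)/(sin(p) - 6)^3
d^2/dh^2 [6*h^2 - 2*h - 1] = 12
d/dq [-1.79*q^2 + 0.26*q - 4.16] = 0.26 - 3.58*q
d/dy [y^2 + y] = 2*y + 1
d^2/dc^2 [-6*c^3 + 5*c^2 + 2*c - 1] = 10 - 36*c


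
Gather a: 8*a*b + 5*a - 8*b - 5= a*(8*b + 5) - 8*b - 5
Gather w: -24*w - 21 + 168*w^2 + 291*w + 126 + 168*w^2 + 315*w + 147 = 336*w^2 + 582*w + 252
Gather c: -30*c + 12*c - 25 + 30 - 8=-18*c - 3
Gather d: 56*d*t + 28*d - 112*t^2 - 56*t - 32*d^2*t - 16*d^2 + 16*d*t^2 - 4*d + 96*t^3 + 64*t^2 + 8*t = d^2*(-32*t - 16) + d*(16*t^2 + 56*t + 24) + 96*t^3 - 48*t^2 - 48*t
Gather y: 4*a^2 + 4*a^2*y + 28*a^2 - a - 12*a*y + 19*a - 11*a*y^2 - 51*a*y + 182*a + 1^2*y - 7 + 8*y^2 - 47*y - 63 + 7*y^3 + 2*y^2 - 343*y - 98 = 32*a^2 + 200*a + 7*y^3 + y^2*(10 - 11*a) + y*(4*a^2 - 63*a - 389) - 168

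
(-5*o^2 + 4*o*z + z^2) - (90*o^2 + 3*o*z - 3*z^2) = -95*o^2 + o*z + 4*z^2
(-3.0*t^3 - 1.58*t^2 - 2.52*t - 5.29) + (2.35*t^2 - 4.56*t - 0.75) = -3.0*t^3 + 0.77*t^2 - 7.08*t - 6.04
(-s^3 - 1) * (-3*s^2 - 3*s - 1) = 3*s^5 + 3*s^4 + s^3 + 3*s^2 + 3*s + 1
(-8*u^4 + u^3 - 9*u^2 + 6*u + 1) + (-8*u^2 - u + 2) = -8*u^4 + u^3 - 17*u^2 + 5*u + 3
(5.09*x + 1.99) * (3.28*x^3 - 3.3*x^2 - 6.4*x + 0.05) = 16.6952*x^4 - 10.2698*x^3 - 39.143*x^2 - 12.4815*x + 0.0995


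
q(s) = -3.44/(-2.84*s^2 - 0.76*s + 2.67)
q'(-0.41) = 0.86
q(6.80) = 0.03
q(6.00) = 0.03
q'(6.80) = -0.01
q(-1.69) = 0.83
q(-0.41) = -1.37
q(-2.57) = 0.24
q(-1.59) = 1.04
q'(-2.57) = 0.24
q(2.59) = 0.19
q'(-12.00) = 0.00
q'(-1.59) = 2.61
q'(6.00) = -0.01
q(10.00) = 0.01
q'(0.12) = -0.77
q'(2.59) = -0.16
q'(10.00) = -0.00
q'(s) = -3.44*(5.68*s + 0.76)/(-2.84*s^2 - 0.76*s + 2.67)^2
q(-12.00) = 0.01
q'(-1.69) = 1.76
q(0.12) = -1.36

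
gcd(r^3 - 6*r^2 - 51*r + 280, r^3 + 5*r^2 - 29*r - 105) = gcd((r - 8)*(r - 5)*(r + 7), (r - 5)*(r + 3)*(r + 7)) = r^2 + 2*r - 35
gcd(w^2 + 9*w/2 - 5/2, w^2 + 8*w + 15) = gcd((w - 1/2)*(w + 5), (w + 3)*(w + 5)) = w + 5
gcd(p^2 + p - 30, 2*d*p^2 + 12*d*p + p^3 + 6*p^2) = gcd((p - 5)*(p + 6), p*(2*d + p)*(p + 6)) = p + 6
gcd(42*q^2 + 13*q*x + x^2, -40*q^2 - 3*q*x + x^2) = 1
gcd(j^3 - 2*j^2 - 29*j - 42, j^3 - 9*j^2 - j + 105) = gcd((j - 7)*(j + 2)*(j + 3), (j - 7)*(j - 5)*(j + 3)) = j^2 - 4*j - 21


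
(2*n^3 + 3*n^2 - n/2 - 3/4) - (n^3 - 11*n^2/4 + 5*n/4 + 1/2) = n^3 + 23*n^2/4 - 7*n/4 - 5/4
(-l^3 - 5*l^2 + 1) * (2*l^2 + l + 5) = -2*l^5 - 11*l^4 - 10*l^3 - 23*l^2 + l + 5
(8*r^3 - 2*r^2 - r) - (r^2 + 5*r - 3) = 8*r^3 - 3*r^2 - 6*r + 3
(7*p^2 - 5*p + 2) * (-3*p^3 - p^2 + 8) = -21*p^5 + 8*p^4 - p^3 + 54*p^2 - 40*p + 16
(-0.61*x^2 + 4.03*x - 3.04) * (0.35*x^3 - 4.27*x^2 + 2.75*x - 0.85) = -0.2135*x^5 + 4.0152*x^4 - 19.9496*x^3 + 24.5818*x^2 - 11.7855*x + 2.584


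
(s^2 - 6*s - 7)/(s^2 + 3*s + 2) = (s - 7)/(s + 2)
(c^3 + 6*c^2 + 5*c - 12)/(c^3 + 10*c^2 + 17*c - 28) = (c + 3)/(c + 7)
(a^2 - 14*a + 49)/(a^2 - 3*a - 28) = (a - 7)/(a + 4)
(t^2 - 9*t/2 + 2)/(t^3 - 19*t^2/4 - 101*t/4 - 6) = 2*(-2*t^2 + 9*t - 4)/(-4*t^3 + 19*t^2 + 101*t + 24)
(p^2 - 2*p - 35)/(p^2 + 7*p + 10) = (p - 7)/(p + 2)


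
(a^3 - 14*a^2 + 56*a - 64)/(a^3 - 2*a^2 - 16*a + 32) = (a - 8)/(a + 4)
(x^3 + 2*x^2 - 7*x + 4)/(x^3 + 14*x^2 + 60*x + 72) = (x^3 + 2*x^2 - 7*x + 4)/(x^3 + 14*x^2 + 60*x + 72)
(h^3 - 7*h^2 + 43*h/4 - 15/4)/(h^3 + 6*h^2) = (4*h^3 - 28*h^2 + 43*h - 15)/(4*h^2*(h + 6))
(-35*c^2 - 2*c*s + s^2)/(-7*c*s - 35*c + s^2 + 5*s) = (5*c + s)/(s + 5)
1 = 1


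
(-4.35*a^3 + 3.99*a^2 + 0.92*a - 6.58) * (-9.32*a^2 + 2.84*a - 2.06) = 40.542*a^5 - 49.5408*a^4 + 11.7182*a^3 + 55.719*a^2 - 20.5824*a + 13.5548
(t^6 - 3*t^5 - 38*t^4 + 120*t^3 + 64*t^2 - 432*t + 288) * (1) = t^6 - 3*t^5 - 38*t^4 + 120*t^3 + 64*t^2 - 432*t + 288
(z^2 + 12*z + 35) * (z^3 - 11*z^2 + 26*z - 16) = z^5 + z^4 - 71*z^3 - 89*z^2 + 718*z - 560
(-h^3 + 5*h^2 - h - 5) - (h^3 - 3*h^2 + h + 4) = -2*h^3 + 8*h^2 - 2*h - 9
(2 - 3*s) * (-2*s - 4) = 6*s^2 + 8*s - 8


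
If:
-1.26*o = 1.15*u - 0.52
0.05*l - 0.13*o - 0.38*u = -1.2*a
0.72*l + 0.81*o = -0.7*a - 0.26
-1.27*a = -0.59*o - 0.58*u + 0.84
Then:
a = -0.59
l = -4.04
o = 3.78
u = -3.69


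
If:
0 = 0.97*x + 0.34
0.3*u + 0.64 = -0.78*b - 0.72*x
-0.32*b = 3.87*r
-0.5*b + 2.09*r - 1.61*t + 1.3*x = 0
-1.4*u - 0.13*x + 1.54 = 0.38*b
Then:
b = -1.04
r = 0.09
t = 0.15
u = 1.42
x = -0.35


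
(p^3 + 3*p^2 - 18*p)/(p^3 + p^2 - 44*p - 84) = p*(p - 3)/(p^2 - 5*p - 14)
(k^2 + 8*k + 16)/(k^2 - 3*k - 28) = (k + 4)/(k - 7)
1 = 1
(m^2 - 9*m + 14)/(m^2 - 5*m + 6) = (m - 7)/(m - 3)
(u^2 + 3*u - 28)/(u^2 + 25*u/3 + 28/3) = 3*(u - 4)/(3*u + 4)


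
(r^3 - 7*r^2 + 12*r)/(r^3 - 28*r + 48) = r*(r - 3)/(r^2 + 4*r - 12)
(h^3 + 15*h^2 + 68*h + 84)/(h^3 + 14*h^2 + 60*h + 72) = (h + 7)/(h + 6)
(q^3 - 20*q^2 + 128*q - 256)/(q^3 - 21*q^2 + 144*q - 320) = (q - 4)/(q - 5)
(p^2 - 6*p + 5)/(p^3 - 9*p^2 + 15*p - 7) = (p - 5)/(p^2 - 8*p + 7)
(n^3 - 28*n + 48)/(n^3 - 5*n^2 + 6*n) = (n^2 + 2*n - 24)/(n*(n - 3))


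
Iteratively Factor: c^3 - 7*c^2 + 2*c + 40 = (c - 4)*(c^2 - 3*c - 10) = (c - 4)*(c + 2)*(c - 5)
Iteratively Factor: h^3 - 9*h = (h + 3)*(h^2 - 3*h) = h*(h + 3)*(h - 3)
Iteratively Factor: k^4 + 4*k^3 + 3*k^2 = (k + 3)*(k^3 + k^2) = k*(k + 3)*(k^2 + k) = k*(k + 1)*(k + 3)*(k)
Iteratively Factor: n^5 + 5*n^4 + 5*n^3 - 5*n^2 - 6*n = (n)*(n^4 + 5*n^3 + 5*n^2 - 5*n - 6) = n*(n + 1)*(n^3 + 4*n^2 + n - 6) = n*(n - 1)*(n + 1)*(n^2 + 5*n + 6) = n*(n - 1)*(n + 1)*(n + 2)*(n + 3)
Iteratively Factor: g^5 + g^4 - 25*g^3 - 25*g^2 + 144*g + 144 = (g - 4)*(g^4 + 5*g^3 - 5*g^2 - 45*g - 36) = (g - 4)*(g + 3)*(g^3 + 2*g^2 - 11*g - 12) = (g - 4)*(g + 1)*(g + 3)*(g^2 + g - 12) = (g - 4)*(g - 3)*(g + 1)*(g + 3)*(g + 4)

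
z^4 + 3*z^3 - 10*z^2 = z^2*(z - 2)*(z + 5)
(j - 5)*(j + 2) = j^2 - 3*j - 10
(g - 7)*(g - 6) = g^2 - 13*g + 42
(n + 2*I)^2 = n^2 + 4*I*n - 4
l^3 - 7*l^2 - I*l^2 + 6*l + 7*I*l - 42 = (l - 7)*(l - 3*I)*(l + 2*I)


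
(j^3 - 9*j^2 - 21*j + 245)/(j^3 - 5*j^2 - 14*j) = (j^2 - 2*j - 35)/(j*(j + 2))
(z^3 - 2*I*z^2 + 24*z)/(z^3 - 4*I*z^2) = (z^2 - 2*I*z + 24)/(z*(z - 4*I))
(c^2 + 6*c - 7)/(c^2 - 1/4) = 4*(c^2 + 6*c - 7)/(4*c^2 - 1)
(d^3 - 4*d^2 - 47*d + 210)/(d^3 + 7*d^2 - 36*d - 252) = (d - 5)/(d + 6)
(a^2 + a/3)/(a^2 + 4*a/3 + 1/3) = a/(a + 1)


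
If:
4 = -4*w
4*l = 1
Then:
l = 1/4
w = -1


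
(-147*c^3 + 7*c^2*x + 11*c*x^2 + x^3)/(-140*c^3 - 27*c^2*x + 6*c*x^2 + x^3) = (-21*c^2 + 4*c*x + x^2)/(-20*c^2 - c*x + x^2)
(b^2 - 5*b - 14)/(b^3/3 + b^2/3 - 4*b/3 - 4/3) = 3*(b - 7)/(b^2 - b - 2)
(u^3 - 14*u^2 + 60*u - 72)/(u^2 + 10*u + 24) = (u^3 - 14*u^2 + 60*u - 72)/(u^2 + 10*u + 24)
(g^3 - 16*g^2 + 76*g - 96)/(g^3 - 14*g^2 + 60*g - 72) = (g - 8)/(g - 6)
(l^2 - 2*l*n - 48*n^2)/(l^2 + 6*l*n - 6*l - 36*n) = (l - 8*n)/(l - 6)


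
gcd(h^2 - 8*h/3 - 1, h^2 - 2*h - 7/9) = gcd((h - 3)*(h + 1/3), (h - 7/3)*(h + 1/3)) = h + 1/3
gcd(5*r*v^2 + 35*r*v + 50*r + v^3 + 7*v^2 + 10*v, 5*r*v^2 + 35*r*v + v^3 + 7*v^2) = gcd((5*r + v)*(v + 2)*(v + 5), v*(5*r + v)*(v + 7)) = 5*r + v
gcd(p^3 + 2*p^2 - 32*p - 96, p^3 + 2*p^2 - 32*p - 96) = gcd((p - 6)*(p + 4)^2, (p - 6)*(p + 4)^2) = p^3 + 2*p^2 - 32*p - 96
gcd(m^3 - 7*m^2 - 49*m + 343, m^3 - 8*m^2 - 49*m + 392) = m^2 - 49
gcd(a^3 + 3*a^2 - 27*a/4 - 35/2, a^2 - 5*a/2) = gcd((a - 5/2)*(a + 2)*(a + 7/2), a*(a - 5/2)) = a - 5/2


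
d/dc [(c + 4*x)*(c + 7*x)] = 2*c + 11*x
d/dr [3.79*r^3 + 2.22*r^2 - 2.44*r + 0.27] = 11.37*r^2 + 4.44*r - 2.44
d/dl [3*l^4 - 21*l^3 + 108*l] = 12*l^3 - 63*l^2 + 108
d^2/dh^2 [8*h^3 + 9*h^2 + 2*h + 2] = 48*h + 18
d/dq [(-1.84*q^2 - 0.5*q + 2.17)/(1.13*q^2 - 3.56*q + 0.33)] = (7.1154*q^2 - 6.1186*q + 7.5602)/(1.2769*q^4 - 8.0456*q^3 + 13.4194*q^2 - 2.3496*q + 0.1089)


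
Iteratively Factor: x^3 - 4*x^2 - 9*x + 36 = (x - 3)*(x^2 - x - 12) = (x - 4)*(x - 3)*(x + 3)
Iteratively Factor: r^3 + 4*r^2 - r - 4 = (r - 1)*(r^2 + 5*r + 4) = (r - 1)*(r + 4)*(r + 1)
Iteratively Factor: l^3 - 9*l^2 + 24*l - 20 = (l - 5)*(l^2 - 4*l + 4) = (l - 5)*(l - 2)*(l - 2)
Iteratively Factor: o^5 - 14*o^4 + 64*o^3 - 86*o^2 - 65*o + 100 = (o - 4)*(o^4 - 10*o^3 + 24*o^2 + 10*o - 25) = (o - 5)*(o - 4)*(o^3 - 5*o^2 - o + 5) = (o - 5)^2*(o - 4)*(o^2 - 1) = (o - 5)^2*(o - 4)*(o - 1)*(o + 1)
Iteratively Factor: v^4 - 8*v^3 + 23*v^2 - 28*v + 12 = (v - 3)*(v^3 - 5*v^2 + 8*v - 4) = (v - 3)*(v - 2)*(v^2 - 3*v + 2) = (v - 3)*(v - 2)^2*(v - 1)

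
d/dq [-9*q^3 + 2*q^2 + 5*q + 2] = -27*q^2 + 4*q + 5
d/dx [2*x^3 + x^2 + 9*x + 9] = 6*x^2 + 2*x + 9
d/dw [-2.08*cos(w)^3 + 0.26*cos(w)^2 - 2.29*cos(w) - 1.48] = (6.24*cos(w)^2 - 0.52*cos(w) + 2.29)*sin(w)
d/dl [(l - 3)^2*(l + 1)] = (l - 3)*(3*l - 1)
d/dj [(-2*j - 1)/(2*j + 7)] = -12/(2*j + 7)^2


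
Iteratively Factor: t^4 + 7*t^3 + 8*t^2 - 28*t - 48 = (t + 2)*(t^3 + 5*t^2 - 2*t - 24) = (t + 2)*(t + 3)*(t^2 + 2*t - 8) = (t - 2)*(t + 2)*(t + 3)*(t + 4)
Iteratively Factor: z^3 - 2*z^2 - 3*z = (z - 3)*(z^2 + z) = (z - 3)*(z + 1)*(z)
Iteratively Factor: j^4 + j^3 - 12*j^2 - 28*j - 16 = (j + 1)*(j^3 - 12*j - 16) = (j + 1)*(j + 2)*(j^2 - 2*j - 8) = (j + 1)*(j + 2)^2*(j - 4)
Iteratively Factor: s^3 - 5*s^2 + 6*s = (s - 3)*(s^2 - 2*s) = (s - 3)*(s - 2)*(s)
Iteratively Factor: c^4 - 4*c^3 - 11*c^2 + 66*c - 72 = (c - 3)*(c^3 - c^2 - 14*c + 24) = (c - 3)*(c + 4)*(c^2 - 5*c + 6) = (c - 3)*(c - 2)*(c + 4)*(c - 3)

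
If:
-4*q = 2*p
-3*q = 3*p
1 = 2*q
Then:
No Solution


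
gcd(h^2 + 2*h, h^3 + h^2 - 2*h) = h^2 + 2*h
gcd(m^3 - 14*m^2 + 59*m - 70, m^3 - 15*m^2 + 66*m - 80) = m^2 - 7*m + 10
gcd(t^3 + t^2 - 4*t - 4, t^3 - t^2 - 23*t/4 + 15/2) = t - 2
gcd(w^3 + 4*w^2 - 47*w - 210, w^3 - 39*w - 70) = w^2 - 2*w - 35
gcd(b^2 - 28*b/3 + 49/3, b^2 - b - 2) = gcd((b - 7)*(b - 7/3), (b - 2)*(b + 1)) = 1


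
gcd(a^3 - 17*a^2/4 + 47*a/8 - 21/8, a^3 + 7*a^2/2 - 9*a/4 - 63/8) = a - 3/2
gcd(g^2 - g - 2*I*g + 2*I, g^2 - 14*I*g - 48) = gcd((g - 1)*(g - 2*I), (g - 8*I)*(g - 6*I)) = 1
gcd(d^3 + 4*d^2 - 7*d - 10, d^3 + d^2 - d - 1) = d + 1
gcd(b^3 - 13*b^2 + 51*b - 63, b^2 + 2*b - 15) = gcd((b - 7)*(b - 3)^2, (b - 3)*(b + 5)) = b - 3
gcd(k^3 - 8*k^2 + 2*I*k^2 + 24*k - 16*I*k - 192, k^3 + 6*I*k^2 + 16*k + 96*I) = k^2 + 2*I*k + 24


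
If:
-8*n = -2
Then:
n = 1/4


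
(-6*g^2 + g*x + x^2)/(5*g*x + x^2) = (-6*g^2 + g*x + x^2)/(x*(5*g + x))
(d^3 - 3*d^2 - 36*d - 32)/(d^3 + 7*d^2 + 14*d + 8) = (d - 8)/(d + 2)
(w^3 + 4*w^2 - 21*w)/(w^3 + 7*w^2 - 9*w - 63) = w/(w + 3)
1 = 1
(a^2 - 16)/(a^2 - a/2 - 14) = 2*(a + 4)/(2*a + 7)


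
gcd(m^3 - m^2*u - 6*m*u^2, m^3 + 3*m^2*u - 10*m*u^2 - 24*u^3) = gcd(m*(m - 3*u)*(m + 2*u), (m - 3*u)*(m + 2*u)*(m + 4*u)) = -m^2 + m*u + 6*u^2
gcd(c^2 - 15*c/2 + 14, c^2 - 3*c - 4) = c - 4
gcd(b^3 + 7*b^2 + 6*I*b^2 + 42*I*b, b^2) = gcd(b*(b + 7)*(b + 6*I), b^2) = b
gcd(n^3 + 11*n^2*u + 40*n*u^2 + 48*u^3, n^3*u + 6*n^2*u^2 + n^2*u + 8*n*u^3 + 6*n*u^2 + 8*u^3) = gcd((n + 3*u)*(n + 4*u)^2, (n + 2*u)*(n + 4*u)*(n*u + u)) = n + 4*u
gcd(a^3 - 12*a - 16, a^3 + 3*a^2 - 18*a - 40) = a^2 - 2*a - 8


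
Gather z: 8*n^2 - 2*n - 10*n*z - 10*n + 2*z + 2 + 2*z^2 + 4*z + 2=8*n^2 - 12*n + 2*z^2 + z*(6 - 10*n) + 4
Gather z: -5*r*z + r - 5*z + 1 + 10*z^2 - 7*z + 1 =r + 10*z^2 + z*(-5*r - 12) + 2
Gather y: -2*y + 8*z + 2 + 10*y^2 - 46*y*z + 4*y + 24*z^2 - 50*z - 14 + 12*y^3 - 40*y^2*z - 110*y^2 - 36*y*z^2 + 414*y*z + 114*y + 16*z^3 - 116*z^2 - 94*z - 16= 12*y^3 + y^2*(-40*z - 100) + y*(-36*z^2 + 368*z + 116) + 16*z^3 - 92*z^2 - 136*z - 28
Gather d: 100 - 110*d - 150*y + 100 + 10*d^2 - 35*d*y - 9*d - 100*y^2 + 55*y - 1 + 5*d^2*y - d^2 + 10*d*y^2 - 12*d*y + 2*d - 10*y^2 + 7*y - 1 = d^2*(5*y + 9) + d*(10*y^2 - 47*y - 117) - 110*y^2 - 88*y + 198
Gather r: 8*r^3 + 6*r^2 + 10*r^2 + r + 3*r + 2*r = 8*r^3 + 16*r^2 + 6*r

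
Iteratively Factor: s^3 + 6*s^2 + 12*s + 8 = (s + 2)*(s^2 + 4*s + 4) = (s + 2)^2*(s + 2)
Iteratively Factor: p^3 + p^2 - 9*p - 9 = (p + 1)*(p^2 - 9) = (p + 1)*(p + 3)*(p - 3)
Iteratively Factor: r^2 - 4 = (r - 2)*(r + 2)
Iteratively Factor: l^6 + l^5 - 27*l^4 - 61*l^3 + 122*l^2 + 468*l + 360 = (l + 3)*(l^5 - 2*l^4 - 21*l^3 + 2*l^2 + 116*l + 120) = (l + 2)*(l + 3)*(l^4 - 4*l^3 - 13*l^2 + 28*l + 60) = (l - 5)*(l + 2)*(l + 3)*(l^3 + l^2 - 8*l - 12) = (l - 5)*(l + 2)^2*(l + 3)*(l^2 - l - 6) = (l - 5)*(l + 2)^3*(l + 3)*(l - 3)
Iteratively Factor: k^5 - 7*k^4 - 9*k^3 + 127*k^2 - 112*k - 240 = (k - 3)*(k^4 - 4*k^3 - 21*k^2 + 64*k + 80) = (k - 3)*(k + 4)*(k^3 - 8*k^2 + 11*k + 20) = (k - 3)*(k + 1)*(k + 4)*(k^2 - 9*k + 20) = (k - 5)*(k - 3)*(k + 1)*(k + 4)*(k - 4)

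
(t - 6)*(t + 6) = t^2 - 36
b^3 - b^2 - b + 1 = (b - 1)^2*(b + 1)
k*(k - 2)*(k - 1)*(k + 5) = k^4 + 2*k^3 - 13*k^2 + 10*k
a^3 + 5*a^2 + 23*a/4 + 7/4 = (a + 1/2)*(a + 1)*(a + 7/2)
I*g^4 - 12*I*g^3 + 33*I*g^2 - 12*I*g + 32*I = (g - 8)*(g - 4)*(g + I)*(I*g + 1)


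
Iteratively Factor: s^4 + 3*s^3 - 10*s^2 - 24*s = (s + 2)*(s^3 + s^2 - 12*s) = (s - 3)*(s + 2)*(s^2 + 4*s) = (s - 3)*(s + 2)*(s + 4)*(s)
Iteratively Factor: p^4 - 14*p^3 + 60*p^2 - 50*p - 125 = (p - 5)*(p^3 - 9*p^2 + 15*p + 25) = (p - 5)^2*(p^2 - 4*p - 5) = (p - 5)^3*(p + 1)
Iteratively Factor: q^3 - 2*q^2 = (q - 2)*(q^2) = q*(q - 2)*(q)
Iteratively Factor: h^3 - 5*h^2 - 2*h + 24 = (h - 4)*(h^2 - h - 6) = (h - 4)*(h + 2)*(h - 3)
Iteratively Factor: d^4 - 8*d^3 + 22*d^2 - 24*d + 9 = (d - 1)*(d^3 - 7*d^2 + 15*d - 9) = (d - 3)*(d - 1)*(d^2 - 4*d + 3) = (d - 3)*(d - 1)^2*(d - 3)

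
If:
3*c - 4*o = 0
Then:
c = 4*o/3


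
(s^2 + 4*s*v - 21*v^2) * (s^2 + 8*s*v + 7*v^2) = s^4 + 12*s^3*v + 18*s^2*v^2 - 140*s*v^3 - 147*v^4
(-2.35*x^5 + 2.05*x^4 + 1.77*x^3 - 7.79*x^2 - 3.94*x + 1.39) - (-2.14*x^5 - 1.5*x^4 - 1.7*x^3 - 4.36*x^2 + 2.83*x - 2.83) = -0.21*x^5 + 3.55*x^4 + 3.47*x^3 - 3.43*x^2 - 6.77*x + 4.22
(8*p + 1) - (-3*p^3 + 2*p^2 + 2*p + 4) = 3*p^3 - 2*p^2 + 6*p - 3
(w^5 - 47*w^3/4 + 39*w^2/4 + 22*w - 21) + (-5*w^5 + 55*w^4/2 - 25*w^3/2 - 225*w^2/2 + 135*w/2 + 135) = -4*w^5 + 55*w^4/2 - 97*w^3/4 - 411*w^2/4 + 179*w/2 + 114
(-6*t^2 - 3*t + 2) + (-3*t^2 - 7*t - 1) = -9*t^2 - 10*t + 1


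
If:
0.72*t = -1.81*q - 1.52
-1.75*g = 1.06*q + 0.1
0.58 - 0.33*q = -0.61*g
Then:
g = -0.53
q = 0.78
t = -4.07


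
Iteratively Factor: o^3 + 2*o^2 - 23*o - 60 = (o + 4)*(o^2 - 2*o - 15) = (o - 5)*(o + 4)*(o + 3)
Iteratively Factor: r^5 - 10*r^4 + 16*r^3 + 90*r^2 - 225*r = (r)*(r^4 - 10*r^3 + 16*r^2 + 90*r - 225) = r*(r - 3)*(r^3 - 7*r^2 - 5*r + 75) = r*(r - 3)*(r + 3)*(r^2 - 10*r + 25) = r*(r - 5)*(r - 3)*(r + 3)*(r - 5)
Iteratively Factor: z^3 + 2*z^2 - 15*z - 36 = (z + 3)*(z^2 - z - 12) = (z - 4)*(z + 3)*(z + 3)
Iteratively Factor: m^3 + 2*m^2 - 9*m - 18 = (m + 3)*(m^2 - m - 6) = (m - 3)*(m + 3)*(m + 2)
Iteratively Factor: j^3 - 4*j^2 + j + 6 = (j - 2)*(j^2 - 2*j - 3) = (j - 2)*(j + 1)*(j - 3)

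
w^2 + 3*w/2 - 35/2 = (w - 7/2)*(w + 5)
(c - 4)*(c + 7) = c^2 + 3*c - 28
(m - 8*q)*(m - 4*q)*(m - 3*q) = m^3 - 15*m^2*q + 68*m*q^2 - 96*q^3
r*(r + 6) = r^2 + 6*r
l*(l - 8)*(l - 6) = l^3 - 14*l^2 + 48*l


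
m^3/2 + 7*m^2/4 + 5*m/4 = m*(m/2 + 1/2)*(m + 5/2)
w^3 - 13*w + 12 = (w - 3)*(w - 1)*(w + 4)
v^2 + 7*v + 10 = (v + 2)*(v + 5)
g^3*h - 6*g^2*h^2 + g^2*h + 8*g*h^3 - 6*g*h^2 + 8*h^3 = (g - 4*h)*(g - 2*h)*(g*h + h)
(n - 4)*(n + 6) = n^2 + 2*n - 24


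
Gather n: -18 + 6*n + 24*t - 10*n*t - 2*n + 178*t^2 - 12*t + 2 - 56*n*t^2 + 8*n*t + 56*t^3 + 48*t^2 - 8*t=n*(-56*t^2 - 2*t + 4) + 56*t^3 + 226*t^2 + 4*t - 16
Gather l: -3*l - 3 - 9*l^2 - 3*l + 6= -9*l^2 - 6*l + 3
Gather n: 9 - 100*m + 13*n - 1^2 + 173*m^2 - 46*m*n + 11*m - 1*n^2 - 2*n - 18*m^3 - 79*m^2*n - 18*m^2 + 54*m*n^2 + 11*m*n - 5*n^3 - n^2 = -18*m^3 + 155*m^2 - 89*m - 5*n^3 + n^2*(54*m - 2) + n*(-79*m^2 - 35*m + 11) + 8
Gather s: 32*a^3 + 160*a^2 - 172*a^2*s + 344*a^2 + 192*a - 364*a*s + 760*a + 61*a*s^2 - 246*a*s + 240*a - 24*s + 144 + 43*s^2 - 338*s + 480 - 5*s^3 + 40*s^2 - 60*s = 32*a^3 + 504*a^2 + 1192*a - 5*s^3 + s^2*(61*a + 83) + s*(-172*a^2 - 610*a - 422) + 624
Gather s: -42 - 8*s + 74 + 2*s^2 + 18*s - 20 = 2*s^2 + 10*s + 12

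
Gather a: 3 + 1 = 4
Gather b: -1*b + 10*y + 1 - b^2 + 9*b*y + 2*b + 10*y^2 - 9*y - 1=-b^2 + b*(9*y + 1) + 10*y^2 + y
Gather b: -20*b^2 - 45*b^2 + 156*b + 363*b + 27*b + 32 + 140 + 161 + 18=-65*b^2 + 546*b + 351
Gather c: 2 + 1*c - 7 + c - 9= 2*c - 14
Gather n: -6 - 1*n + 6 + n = 0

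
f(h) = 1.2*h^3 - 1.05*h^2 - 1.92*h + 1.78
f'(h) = 3.6*h^2 - 2.1*h - 1.92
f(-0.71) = 2.18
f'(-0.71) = 1.39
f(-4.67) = -134.37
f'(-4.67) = 86.40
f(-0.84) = 1.94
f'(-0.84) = 2.38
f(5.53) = 161.99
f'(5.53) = 96.56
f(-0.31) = 2.24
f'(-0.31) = -0.92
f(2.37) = 7.31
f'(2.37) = 13.32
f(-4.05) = -87.38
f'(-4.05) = 65.63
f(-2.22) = -12.26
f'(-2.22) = 20.48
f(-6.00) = -283.70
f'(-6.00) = 140.28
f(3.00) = 18.97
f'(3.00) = 24.18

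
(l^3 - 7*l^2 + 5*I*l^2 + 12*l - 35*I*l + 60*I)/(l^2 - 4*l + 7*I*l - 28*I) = (l^2 + l*(-3 + 5*I) - 15*I)/(l + 7*I)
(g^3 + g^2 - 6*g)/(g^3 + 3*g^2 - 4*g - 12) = g/(g + 2)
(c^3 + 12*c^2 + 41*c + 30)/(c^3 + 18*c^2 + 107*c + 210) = (c + 1)/(c + 7)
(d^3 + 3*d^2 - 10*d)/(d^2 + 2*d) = (d^2 + 3*d - 10)/(d + 2)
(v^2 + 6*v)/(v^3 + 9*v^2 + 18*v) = 1/(v + 3)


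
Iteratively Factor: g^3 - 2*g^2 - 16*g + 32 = (g - 2)*(g^2 - 16) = (g - 4)*(g - 2)*(g + 4)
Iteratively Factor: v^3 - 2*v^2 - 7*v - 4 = (v + 1)*(v^2 - 3*v - 4) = (v - 4)*(v + 1)*(v + 1)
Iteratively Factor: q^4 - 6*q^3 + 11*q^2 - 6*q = (q - 3)*(q^3 - 3*q^2 + 2*q) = (q - 3)*(q - 1)*(q^2 - 2*q) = q*(q - 3)*(q - 1)*(q - 2)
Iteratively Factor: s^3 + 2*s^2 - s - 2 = (s + 1)*(s^2 + s - 2) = (s + 1)*(s + 2)*(s - 1)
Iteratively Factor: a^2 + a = (a)*(a + 1)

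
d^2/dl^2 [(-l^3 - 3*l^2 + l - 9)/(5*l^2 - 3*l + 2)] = 2*(-19*l^3 - 567*l^2 + 363*l + 3)/(125*l^6 - 225*l^5 + 285*l^4 - 207*l^3 + 114*l^2 - 36*l + 8)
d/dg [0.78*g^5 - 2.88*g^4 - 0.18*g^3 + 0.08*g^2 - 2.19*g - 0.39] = 3.9*g^4 - 11.52*g^3 - 0.54*g^2 + 0.16*g - 2.19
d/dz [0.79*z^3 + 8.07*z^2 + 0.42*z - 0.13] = 2.37*z^2 + 16.14*z + 0.42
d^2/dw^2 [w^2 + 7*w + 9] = 2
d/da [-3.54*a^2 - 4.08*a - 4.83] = -7.08*a - 4.08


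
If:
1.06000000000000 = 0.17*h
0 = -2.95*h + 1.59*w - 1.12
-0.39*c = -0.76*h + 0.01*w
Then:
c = 11.84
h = 6.24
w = 12.27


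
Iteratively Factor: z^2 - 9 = (z - 3)*(z + 3)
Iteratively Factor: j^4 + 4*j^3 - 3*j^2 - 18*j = (j)*(j^3 + 4*j^2 - 3*j - 18) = j*(j + 3)*(j^2 + j - 6) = j*(j - 2)*(j + 3)*(j + 3)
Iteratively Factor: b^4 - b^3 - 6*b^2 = (b + 2)*(b^3 - 3*b^2) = b*(b + 2)*(b^2 - 3*b) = b*(b - 3)*(b + 2)*(b)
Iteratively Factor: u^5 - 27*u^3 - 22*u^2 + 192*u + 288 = (u + 3)*(u^4 - 3*u^3 - 18*u^2 + 32*u + 96) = (u - 4)*(u + 3)*(u^3 + u^2 - 14*u - 24) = (u - 4)*(u + 2)*(u + 3)*(u^2 - u - 12) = (u - 4)^2*(u + 2)*(u + 3)*(u + 3)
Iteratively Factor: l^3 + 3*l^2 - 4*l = (l - 1)*(l^2 + 4*l) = (l - 1)*(l + 4)*(l)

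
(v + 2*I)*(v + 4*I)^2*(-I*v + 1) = -I*v^4 + 11*v^3 + 42*I*v^2 - 64*v - 32*I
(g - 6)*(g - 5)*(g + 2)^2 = g^4 - 7*g^3 - 10*g^2 + 76*g + 120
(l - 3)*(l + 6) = l^2 + 3*l - 18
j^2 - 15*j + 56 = (j - 8)*(j - 7)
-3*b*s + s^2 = s*(-3*b + s)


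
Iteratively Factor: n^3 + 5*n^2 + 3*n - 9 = (n - 1)*(n^2 + 6*n + 9) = (n - 1)*(n + 3)*(n + 3)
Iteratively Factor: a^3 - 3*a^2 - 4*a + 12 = (a - 2)*(a^2 - a - 6) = (a - 3)*(a - 2)*(a + 2)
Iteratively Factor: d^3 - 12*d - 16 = (d + 2)*(d^2 - 2*d - 8) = (d + 2)^2*(d - 4)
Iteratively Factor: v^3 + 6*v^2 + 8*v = (v + 2)*(v^2 + 4*v) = v*(v + 2)*(v + 4)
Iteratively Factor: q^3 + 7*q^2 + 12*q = (q + 3)*(q^2 + 4*q) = (q + 3)*(q + 4)*(q)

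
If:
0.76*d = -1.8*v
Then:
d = -2.36842105263158*v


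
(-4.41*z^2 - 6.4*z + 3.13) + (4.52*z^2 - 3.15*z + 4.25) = 0.109999999999999*z^2 - 9.55*z + 7.38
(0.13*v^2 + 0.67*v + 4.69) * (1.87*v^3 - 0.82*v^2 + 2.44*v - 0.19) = 0.2431*v^5 + 1.1463*v^4 + 8.5381*v^3 - 2.2357*v^2 + 11.3163*v - 0.8911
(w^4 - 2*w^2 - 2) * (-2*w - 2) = -2*w^5 - 2*w^4 + 4*w^3 + 4*w^2 + 4*w + 4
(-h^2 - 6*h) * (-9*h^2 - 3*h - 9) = 9*h^4 + 57*h^3 + 27*h^2 + 54*h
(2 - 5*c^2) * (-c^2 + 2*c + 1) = 5*c^4 - 10*c^3 - 7*c^2 + 4*c + 2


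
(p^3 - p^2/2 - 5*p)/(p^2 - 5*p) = (p^2 - p/2 - 5)/(p - 5)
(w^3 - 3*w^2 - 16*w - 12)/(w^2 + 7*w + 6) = (w^2 - 4*w - 12)/(w + 6)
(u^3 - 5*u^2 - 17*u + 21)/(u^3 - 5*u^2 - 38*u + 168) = (u^2 + 2*u - 3)/(u^2 + 2*u - 24)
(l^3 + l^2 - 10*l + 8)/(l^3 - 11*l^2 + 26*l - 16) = (l + 4)/(l - 8)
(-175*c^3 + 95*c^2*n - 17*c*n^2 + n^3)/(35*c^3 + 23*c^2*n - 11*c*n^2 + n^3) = (-5*c + n)/(c + n)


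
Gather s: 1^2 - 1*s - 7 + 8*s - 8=7*s - 14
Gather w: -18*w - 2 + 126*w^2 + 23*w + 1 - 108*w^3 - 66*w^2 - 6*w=-108*w^3 + 60*w^2 - w - 1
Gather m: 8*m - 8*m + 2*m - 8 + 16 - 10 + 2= 2*m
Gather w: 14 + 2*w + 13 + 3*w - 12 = 5*w + 15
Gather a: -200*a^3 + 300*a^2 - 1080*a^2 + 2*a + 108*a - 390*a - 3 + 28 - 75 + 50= -200*a^3 - 780*a^2 - 280*a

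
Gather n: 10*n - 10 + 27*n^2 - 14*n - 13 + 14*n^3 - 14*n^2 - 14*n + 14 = 14*n^3 + 13*n^2 - 18*n - 9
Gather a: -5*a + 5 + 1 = 6 - 5*a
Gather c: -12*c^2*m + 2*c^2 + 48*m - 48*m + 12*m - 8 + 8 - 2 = c^2*(2 - 12*m) + 12*m - 2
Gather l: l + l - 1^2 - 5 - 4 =2*l - 10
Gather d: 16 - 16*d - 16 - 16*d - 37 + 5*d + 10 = -27*d - 27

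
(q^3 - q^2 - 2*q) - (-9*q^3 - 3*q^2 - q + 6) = 10*q^3 + 2*q^2 - q - 6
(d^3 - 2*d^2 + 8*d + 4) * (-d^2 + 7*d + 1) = -d^5 + 9*d^4 - 21*d^3 + 50*d^2 + 36*d + 4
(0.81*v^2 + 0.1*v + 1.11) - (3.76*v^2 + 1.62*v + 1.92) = -2.95*v^2 - 1.52*v - 0.81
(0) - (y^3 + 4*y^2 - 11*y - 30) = -y^3 - 4*y^2 + 11*y + 30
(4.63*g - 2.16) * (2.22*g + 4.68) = 10.2786*g^2 + 16.8732*g - 10.1088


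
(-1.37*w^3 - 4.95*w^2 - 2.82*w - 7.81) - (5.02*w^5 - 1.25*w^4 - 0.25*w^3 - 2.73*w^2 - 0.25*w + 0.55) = -5.02*w^5 + 1.25*w^4 - 1.12*w^3 - 2.22*w^2 - 2.57*w - 8.36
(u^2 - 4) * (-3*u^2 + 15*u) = -3*u^4 + 15*u^3 + 12*u^2 - 60*u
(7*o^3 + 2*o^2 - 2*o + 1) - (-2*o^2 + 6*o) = 7*o^3 + 4*o^2 - 8*o + 1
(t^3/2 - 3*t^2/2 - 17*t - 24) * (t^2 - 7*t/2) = t^5/2 - 13*t^4/4 - 47*t^3/4 + 71*t^2/2 + 84*t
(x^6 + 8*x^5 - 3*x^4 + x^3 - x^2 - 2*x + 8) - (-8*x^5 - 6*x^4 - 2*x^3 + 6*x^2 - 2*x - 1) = x^6 + 16*x^5 + 3*x^4 + 3*x^3 - 7*x^2 + 9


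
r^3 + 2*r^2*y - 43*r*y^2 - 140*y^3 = (r - 7*y)*(r + 4*y)*(r + 5*y)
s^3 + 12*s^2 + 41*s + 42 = (s + 2)*(s + 3)*(s + 7)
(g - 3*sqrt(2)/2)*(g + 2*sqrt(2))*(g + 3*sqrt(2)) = g^3 + 7*sqrt(2)*g^2/2 - 3*g - 18*sqrt(2)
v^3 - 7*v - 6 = (v - 3)*(v + 1)*(v + 2)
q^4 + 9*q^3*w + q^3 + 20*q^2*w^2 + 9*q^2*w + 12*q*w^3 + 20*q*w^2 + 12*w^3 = (q + 1)*(q + w)*(q + 2*w)*(q + 6*w)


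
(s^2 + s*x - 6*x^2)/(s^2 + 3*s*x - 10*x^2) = (s + 3*x)/(s + 5*x)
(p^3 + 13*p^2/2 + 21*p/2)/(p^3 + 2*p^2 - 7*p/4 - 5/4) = 2*p*(2*p^2 + 13*p + 21)/(4*p^3 + 8*p^2 - 7*p - 5)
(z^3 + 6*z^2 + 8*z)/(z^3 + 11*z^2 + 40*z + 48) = z*(z + 2)/(z^2 + 7*z + 12)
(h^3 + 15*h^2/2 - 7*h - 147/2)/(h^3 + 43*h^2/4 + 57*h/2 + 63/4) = 2*(2*h^2 + h - 21)/(4*h^2 + 15*h + 9)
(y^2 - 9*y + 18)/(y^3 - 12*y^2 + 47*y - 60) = (y - 6)/(y^2 - 9*y + 20)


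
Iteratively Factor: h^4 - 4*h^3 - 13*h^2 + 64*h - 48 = (h - 1)*(h^3 - 3*h^2 - 16*h + 48) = (h - 1)*(h + 4)*(h^2 - 7*h + 12) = (h - 3)*(h - 1)*(h + 4)*(h - 4)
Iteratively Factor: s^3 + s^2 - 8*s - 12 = (s + 2)*(s^2 - s - 6) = (s + 2)^2*(s - 3)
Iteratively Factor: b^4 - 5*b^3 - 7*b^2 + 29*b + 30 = (b + 1)*(b^3 - 6*b^2 - b + 30) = (b - 5)*(b + 1)*(b^2 - b - 6) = (b - 5)*(b + 1)*(b + 2)*(b - 3)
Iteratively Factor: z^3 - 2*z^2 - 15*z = (z + 3)*(z^2 - 5*z) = z*(z + 3)*(z - 5)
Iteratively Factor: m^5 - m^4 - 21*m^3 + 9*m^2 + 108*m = (m)*(m^4 - m^3 - 21*m^2 + 9*m + 108) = m*(m + 3)*(m^3 - 4*m^2 - 9*m + 36) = m*(m - 3)*(m + 3)*(m^2 - m - 12) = m*(m - 4)*(m - 3)*(m + 3)*(m + 3)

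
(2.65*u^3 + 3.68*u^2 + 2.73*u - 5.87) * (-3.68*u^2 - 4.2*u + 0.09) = -9.752*u^5 - 24.6724*u^4 - 25.2639*u^3 + 10.4668*u^2 + 24.8997*u - 0.5283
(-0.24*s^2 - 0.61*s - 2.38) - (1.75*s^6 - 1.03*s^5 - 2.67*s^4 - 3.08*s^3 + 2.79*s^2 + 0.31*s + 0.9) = -1.75*s^6 + 1.03*s^5 + 2.67*s^4 + 3.08*s^3 - 3.03*s^2 - 0.92*s - 3.28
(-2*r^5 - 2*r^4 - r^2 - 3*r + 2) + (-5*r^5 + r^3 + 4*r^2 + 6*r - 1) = -7*r^5 - 2*r^4 + r^3 + 3*r^2 + 3*r + 1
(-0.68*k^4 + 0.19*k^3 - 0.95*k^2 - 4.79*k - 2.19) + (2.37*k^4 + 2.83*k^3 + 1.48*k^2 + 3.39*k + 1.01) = 1.69*k^4 + 3.02*k^3 + 0.53*k^2 - 1.4*k - 1.18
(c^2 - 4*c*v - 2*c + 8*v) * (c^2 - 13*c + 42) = c^4 - 4*c^3*v - 15*c^3 + 60*c^2*v + 68*c^2 - 272*c*v - 84*c + 336*v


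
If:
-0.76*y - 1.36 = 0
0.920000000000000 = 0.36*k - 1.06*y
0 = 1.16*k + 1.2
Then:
No Solution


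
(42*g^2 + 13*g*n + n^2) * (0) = 0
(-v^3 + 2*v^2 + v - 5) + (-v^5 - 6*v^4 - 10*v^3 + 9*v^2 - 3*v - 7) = -v^5 - 6*v^4 - 11*v^3 + 11*v^2 - 2*v - 12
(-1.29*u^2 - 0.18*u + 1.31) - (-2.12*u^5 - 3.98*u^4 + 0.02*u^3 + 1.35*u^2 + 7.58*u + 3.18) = 2.12*u^5 + 3.98*u^4 - 0.02*u^3 - 2.64*u^2 - 7.76*u - 1.87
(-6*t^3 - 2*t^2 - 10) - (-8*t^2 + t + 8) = -6*t^3 + 6*t^2 - t - 18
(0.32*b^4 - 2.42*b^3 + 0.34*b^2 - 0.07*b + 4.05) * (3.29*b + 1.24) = 1.0528*b^5 - 7.565*b^4 - 1.8822*b^3 + 0.1913*b^2 + 13.2377*b + 5.022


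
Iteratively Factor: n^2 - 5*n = (n - 5)*(n)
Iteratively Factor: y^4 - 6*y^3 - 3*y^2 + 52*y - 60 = (y + 3)*(y^3 - 9*y^2 + 24*y - 20) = (y - 2)*(y + 3)*(y^2 - 7*y + 10) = (y - 5)*(y - 2)*(y + 3)*(y - 2)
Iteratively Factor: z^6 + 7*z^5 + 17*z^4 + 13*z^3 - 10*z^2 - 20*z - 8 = (z + 1)*(z^5 + 6*z^4 + 11*z^3 + 2*z^2 - 12*z - 8) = (z + 1)*(z + 2)*(z^4 + 4*z^3 + 3*z^2 - 4*z - 4) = (z - 1)*(z + 1)*(z + 2)*(z^3 + 5*z^2 + 8*z + 4) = (z - 1)*(z + 1)*(z + 2)^2*(z^2 + 3*z + 2) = (z - 1)*(z + 1)*(z + 2)^3*(z + 1)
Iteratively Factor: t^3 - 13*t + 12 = (t + 4)*(t^2 - 4*t + 3) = (t - 3)*(t + 4)*(t - 1)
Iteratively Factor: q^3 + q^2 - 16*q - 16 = (q - 4)*(q^2 + 5*q + 4) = (q - 4)*(q + 1)*(q + 4)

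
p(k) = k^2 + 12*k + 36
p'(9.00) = 30.00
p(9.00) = 225.00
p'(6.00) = 24.00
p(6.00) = 144.00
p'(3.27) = 18.54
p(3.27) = 85.93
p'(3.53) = 19.06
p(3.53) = 90.82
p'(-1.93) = 8.14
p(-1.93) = 16.56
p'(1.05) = 14.10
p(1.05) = 49.70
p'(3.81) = 19.62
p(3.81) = 96.24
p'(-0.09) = 11.82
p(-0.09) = 34.93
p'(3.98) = 19.96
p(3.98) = 99.60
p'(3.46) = 18.92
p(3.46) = 89.49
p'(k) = 2*k + 12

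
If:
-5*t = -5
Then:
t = 1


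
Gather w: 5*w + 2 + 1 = 5*w + 3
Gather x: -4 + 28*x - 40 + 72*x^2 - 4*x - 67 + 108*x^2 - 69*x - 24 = 180*x^2 - 45*x - 135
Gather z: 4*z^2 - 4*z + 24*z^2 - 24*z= 28*z^2 - 28*z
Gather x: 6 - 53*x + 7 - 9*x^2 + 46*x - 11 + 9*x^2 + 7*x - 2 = 0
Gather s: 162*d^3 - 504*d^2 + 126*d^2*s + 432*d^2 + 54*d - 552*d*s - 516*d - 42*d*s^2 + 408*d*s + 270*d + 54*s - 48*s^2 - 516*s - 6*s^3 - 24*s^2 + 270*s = 162*d^3 - 72*d^2 - 192*d - 6*s^3 + s^2*(-42*d - 72) + s*(126*d^2 - 144*d - 192)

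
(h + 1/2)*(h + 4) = h^2 + 9*h/2 + 2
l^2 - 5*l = l*(l - 5)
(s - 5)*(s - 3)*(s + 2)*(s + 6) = s^4 - 37*s^2 + 24*s + 180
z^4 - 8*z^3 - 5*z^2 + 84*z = z*(z - 7)*(z - 4)*(z + 3)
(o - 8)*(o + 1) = o^2 - 7*o - 8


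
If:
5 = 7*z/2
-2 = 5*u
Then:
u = -2/5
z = 10/7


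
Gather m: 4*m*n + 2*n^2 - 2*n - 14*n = 4*m*n + 2*n^2 - 16*n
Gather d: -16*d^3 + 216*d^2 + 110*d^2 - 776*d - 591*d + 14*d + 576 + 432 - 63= -16*d^3 + 326*d^2 - 1353*d + 945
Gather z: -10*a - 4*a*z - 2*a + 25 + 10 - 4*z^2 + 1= -4*a*z - 12*a - 4*z^2 + 36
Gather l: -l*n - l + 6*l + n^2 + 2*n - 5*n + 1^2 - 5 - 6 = l*(5 - n) + n^2 - 3*n - 10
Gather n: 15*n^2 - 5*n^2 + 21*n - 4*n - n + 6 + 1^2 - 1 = 10*n^2 + 16*n + 6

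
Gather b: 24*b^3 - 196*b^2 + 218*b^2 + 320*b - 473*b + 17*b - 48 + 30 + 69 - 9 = 24*b^3 + 22*b^2 - 136*b + 42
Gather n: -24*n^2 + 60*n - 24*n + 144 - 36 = -24*n^2 + 36*n + 108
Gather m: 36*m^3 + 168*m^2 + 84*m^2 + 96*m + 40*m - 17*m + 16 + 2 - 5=36*m^3 + 252*m^2 + 119*m + 13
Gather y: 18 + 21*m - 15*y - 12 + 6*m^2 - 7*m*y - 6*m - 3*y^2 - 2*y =6*m^2 + 15*m - 3*y^2 + y*(-7*m - 17) + 6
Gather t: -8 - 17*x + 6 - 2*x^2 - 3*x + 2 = -2*x^2 - 20*x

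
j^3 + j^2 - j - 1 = (j - 1)*(j + 1)^2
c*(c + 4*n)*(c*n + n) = c^3*n + 4*c^2*n^2 + c^2*n + 4*c*n^2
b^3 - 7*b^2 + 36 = (b - 6)*(b - 3)*(b + 2)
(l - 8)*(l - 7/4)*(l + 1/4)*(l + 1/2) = l^4 - 9*l^3 + 109*l^2/16 + 297*l/32 + 7/4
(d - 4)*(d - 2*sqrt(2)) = d^2 - 4*d - 2*sqrt(2)*d + 8*sqrt(2)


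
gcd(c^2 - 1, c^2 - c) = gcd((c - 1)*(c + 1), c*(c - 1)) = c - 1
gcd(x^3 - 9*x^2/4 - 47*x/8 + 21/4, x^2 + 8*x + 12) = x + 2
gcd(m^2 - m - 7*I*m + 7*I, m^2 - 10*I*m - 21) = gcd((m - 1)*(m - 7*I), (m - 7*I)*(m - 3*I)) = m - 7*I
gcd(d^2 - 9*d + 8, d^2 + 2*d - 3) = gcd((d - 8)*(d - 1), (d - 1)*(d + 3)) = d - 1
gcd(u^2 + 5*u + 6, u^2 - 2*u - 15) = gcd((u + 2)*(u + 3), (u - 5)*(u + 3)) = u + 3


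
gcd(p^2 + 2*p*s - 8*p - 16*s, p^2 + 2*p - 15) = 1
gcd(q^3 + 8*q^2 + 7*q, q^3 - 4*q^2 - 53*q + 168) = q + 7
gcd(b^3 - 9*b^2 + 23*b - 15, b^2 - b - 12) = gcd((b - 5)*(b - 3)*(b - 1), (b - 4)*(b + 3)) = 1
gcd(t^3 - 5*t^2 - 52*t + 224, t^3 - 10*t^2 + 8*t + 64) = t^2 - 12*t + 32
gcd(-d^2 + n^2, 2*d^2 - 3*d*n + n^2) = d - n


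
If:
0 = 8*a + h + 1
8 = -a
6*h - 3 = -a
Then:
No Solution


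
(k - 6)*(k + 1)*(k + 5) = k^3 - 31*k - 30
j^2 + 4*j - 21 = (j - 3)*(j + 7)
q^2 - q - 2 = (q - 2)*(q + 1)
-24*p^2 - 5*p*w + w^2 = (-8*p + w)*(3*p + w)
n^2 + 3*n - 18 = (n - 3)*(n + 6)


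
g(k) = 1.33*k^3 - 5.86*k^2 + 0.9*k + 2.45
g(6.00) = 84.17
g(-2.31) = -47.29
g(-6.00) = -501.19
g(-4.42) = -230.86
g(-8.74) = -1340.99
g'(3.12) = 3.17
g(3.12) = -11.39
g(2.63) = -11.52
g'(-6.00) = 214.86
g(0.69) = 0.72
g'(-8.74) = 408.12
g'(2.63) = -2.33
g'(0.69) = -5.29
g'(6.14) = 79.36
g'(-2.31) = 49.26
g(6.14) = 94.92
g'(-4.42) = 130.65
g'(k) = 3.99*k^2 - 11.72*k + 0.9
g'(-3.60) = 94.80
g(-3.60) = -138.79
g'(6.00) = 74.22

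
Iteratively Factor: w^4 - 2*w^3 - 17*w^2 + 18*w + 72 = (w + 2)*(w^3 - 4*w^2 - 9*w + 36) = (w - 4)*(w + 2)*(w^2 - 9) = (w - 4)*(w - 3)*(w + 2)*(w + 3)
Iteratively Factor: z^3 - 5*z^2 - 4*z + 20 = (z - 2)*(z^2 - 3*z - 10) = (z - 2)*(z + 2)*(z - 5)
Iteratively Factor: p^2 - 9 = (p - 3)*(p + 3)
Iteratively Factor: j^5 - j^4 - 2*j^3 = (j)*(j^4 - j^3 - 2*j^2) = j^2*(j^3 - j^2 - 2*j) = j^2*(j + 1)*(j^2 - 2*j) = j^3*(j + 1)*(j - 2)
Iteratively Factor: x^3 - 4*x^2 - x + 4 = (x + 1)*(x^2 - 5*x + 4) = (x - 1)*(x + 1)*(x - 4)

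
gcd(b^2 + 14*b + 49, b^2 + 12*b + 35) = b + 7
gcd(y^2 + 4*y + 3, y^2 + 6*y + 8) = 1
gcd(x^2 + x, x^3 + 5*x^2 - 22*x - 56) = 1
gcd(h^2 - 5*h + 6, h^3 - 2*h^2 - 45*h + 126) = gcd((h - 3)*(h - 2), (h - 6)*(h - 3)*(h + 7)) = h - 3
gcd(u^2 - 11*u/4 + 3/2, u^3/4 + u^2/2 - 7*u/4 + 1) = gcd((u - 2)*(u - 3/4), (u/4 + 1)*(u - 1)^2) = 1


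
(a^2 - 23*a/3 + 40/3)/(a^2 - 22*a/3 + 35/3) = (3*a - 8)/(3*a - 7)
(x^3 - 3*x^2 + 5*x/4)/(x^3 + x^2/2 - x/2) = (x - 5/2)/(x + 1)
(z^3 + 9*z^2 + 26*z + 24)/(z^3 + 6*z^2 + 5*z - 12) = (z + 2)/(z - 1)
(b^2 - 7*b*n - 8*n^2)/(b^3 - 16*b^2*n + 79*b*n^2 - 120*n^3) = (b + n)/(b^2 - 8*b*n + 15*n^2)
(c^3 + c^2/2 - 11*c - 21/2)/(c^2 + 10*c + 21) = (2*c^2 - 5*c - 7)/(2*(c + 7))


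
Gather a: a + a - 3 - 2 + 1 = 2*a - 4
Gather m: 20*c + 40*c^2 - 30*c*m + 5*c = 40*c^2 - 30*c*m + 25*c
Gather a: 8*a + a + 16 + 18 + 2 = 9*a + 36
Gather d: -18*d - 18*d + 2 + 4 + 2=8 - 36*d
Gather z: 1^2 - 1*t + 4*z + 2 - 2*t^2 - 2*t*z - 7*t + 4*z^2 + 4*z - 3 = -2*t^2 - 8*t + 4*z^2 + z*(8 - 2*t)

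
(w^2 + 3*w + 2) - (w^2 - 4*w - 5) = 7*w + 7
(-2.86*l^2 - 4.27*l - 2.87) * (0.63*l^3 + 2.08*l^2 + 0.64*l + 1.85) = -1.8018*l^5 - 8.6389*l^4 - 12.5201*l^3 - 13.9934*l^2 - 9.7363*l - 5.3095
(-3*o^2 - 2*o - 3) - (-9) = -3*o^2 - 2*o + 6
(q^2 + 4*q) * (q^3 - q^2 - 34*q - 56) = q^5 + 3*q^4 - 38*q^3 - 192*q^2 - 224*q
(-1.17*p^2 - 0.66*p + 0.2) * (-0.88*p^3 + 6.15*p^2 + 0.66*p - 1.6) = 1.0296*p^5 - 6.6147*p^4 - 5.0072*p^3 + 2.6664*p^2 + 1.188*p - 0.32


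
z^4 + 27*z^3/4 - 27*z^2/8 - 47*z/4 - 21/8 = (z - 3/2)*(z + 1/4)*(z + 1)*(z + 7)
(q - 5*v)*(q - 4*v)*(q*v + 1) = q^3*v - 9*q^2*v^2 + q^2 + 20*q*v^3 - 9*q*v + 20*v^2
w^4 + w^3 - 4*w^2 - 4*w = w*(w - 2)*(w + 1)*(w + 2)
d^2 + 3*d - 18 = (d - 3)*(d + 6)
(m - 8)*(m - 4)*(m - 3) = m^3 - 15*m^2 + 68*m - 96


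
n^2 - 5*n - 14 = (n - 7)*(n + 2)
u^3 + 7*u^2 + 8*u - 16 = (u - 1)*(u + 4)^2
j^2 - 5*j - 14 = (j - 7)*(j + 2)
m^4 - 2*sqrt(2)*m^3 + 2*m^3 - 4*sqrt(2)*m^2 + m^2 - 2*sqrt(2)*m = m*(m + 1)^2*(m - 2*sqrt(2))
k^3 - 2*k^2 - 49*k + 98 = (k - 7)*(k - 2)*(k + 7)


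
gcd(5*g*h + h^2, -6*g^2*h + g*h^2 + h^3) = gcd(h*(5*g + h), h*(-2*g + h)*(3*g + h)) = h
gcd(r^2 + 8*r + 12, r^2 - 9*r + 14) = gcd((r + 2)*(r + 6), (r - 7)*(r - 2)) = 1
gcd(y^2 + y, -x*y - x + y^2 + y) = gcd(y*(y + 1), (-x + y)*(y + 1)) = y + 1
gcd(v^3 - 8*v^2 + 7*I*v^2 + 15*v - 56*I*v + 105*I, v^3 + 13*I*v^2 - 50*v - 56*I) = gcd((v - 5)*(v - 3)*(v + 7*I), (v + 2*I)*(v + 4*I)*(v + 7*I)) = v + 7*I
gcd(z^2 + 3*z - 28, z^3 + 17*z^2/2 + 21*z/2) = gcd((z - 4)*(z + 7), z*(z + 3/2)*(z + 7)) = z + 7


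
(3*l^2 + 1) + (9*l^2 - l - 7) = 12*l^2 - l - 6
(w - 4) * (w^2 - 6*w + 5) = w^3 - 10*w^2 + 29*w - 20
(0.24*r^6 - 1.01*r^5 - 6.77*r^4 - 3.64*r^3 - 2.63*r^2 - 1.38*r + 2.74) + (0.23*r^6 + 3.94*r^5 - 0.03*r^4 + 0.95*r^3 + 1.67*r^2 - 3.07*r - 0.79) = 0.47*r^6 + 2.93*r^5 - 6.8*r^4 - 2.69*r^3 - 0.96*r^2 - 4.45*r + 1.95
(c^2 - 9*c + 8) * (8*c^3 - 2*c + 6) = 8*c^5 - 72*c^4 + 62*c^3 + 24*c^2 - 70*c + 48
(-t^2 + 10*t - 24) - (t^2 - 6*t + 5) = -2*t^2 + 16*t - 29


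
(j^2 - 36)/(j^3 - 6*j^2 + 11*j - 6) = (j^2 - 36)/(j^3 - 6*j^2 + 11*j - 6)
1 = 1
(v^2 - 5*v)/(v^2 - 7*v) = (v - 5)/(v - 7)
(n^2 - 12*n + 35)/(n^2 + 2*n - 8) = (n^2 - 12*n + 35)/(n^2 + 2*n - 8)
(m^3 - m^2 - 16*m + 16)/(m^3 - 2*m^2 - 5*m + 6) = (m^2 - 16)/(m^2 - m - 6)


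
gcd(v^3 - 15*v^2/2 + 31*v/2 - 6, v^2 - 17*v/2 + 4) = v - 1/2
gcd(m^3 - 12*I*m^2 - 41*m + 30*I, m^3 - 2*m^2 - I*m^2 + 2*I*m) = m - I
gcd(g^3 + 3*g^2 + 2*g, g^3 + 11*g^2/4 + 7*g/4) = g^2 + g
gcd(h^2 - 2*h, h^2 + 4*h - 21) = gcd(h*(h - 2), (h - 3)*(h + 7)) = 1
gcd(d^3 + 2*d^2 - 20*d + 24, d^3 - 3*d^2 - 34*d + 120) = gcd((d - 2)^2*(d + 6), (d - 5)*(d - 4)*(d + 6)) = d + 6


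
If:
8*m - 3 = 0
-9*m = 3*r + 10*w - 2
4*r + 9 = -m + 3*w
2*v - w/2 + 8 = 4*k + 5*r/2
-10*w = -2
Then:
No Solution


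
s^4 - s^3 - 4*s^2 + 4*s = s*(s - 2)*(s - 1)*(s + 2)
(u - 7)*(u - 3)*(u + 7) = u^3 - 3*u^2 - 49*u + 147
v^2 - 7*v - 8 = (v - 8)*(v + 1)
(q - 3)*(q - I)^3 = q^4 - 3*q^3 - 3*I*q^3 - 3*q^2 + 9*I*q^2 + 9*q + I*q - 3*I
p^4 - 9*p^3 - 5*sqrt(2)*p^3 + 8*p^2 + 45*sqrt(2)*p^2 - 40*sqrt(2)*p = p*(p - 8)*(p - 1)*(p - 5*sqrt(2))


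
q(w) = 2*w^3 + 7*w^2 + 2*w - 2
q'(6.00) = 302.00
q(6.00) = 694.00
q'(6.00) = 302.00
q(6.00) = 694.00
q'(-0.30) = -1.66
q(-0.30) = -2.02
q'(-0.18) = -0.33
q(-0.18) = -2.14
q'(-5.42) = 102.38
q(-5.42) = -125.65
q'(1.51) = 36.82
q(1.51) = 23.87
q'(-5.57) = 110.17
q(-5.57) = -141.58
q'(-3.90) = 38.66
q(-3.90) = -21.97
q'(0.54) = 11.31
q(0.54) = 1.44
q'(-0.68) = -4.75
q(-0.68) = -0.75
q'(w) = 6*w^2 + 14*w + 2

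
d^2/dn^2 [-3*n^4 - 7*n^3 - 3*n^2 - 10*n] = -36*n^2 - 42*n - 6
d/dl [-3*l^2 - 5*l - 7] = -6*l - 5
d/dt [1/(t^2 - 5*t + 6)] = (5 - 2*t)/(t^2 - 5*t + 6)^2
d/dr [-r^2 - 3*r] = -2*r - 3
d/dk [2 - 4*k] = -4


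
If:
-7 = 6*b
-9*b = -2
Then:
No Solution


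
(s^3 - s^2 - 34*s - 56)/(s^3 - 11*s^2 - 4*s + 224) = (s + 2)/(s - 8)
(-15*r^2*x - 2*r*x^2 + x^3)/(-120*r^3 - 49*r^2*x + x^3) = x*(-5*r + x)/(-40*r^2 - 3*r*x + x^2)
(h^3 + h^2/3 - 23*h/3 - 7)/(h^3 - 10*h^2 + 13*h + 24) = (h + 7/3)/(h - 8)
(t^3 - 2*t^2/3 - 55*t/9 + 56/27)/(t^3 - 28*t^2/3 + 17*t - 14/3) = (t^2 - t/3 - 56/9)/(t^2 - 9*t + 14)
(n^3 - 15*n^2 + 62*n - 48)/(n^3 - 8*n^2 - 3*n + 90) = (n^2 - 9*n + 8)/(n^2 - 2*n - 15)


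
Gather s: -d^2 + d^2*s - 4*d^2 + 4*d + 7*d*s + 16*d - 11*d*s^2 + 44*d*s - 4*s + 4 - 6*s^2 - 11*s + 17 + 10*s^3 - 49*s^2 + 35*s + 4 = -5*d^2 + 20*d + 10*s^3 + s^2*(-11*d - 55) + s*(d^2 + 51*d + 20) + 25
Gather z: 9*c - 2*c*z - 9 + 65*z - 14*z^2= 9*c - 14*z^2 + z*(65 - 2*c) - 9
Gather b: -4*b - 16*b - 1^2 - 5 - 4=-20*b - 10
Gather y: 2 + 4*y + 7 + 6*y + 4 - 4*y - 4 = 6*y + 9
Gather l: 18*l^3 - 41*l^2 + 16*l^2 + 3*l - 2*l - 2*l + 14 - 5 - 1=18*l^3 - 25*l^2 - l + 8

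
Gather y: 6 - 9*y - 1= 5 - 9*y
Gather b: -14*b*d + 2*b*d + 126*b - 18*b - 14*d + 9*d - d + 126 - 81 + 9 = b*(108 - 12*d) - 6*d + 54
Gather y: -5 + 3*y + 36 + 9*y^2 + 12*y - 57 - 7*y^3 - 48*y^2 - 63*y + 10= -7*y^3 - 39*y^2 - 48*y - 16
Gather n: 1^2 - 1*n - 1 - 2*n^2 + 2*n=-2*n^2 + n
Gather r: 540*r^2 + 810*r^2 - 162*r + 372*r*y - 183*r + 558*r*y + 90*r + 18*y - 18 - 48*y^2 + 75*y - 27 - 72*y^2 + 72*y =1350*r^2 + r*(930*y - 255) - 120*y^2 + 165*y - 45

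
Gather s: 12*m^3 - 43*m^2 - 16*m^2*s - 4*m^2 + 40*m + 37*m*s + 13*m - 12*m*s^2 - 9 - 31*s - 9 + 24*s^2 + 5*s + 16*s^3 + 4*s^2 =12*m^3 - 47*m^2 + 53*m + 16*s^3 + s^2*(28 - 12*m) + s*(-16*m^2 + 37*m - 26) - 18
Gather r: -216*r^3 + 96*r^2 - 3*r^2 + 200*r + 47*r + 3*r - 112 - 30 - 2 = -216*r^3 + 93*r^2 + 250*r - 144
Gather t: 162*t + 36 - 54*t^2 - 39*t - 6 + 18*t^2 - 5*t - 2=-36*t^2 + 118*t + 28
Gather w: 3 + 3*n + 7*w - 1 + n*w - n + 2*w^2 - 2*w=2*n + 2*w^2 + w*(n + 5) + 2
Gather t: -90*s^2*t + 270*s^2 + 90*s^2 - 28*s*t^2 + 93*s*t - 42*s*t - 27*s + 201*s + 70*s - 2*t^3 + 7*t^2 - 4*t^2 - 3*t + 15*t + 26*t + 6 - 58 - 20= 360*s^2 + 244*s - 2*t^3 + t^2*(3 - 28*s) + t*(-90*s^2 + 51*s + 38) - 72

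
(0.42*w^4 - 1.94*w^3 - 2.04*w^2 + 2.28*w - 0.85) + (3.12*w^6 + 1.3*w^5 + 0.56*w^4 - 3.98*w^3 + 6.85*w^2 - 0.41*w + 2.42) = 3.12*w^6 + 1.3*w^5 + 0.98*w^4 - 5.92*w^3 + 4.81*w^2 + 1.87*w + 1.57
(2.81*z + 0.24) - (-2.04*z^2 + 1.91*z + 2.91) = 2.04*z^2 + 0.9*z - 2.67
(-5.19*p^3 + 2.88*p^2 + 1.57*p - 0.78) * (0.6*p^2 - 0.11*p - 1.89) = -3.114*p^5 + 2.2989*p^4 + 10.4343*p^3 - 6.0839*p^2 - 2.8815*p + 1.4742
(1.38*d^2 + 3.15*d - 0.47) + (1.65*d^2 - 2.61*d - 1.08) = 3.03*d^2 + 0.54*d - 1.55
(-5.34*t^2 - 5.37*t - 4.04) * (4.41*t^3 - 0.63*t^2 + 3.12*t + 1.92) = -23.5494*t^5 - 20.3175*t^4 - 31.0941*t^3 - 24.462*t^2 - 22.9152*t - 7.7568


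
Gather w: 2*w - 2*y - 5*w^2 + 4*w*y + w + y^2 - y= -5*w^2 + w*(4*y + 3) + y^2 - 3*y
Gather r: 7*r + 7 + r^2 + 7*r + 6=r^2 + 14*r + 13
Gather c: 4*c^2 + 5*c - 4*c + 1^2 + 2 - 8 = 4*c^2 + c - 5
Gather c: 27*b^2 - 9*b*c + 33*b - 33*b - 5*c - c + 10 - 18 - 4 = 27*b^2 + c*(-9*b - 6) - 12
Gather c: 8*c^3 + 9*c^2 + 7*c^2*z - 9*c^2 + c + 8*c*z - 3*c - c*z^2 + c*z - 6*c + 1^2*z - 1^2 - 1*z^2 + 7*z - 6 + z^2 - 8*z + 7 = 8*c^3 + 7*c^2*z + c*(-z^2 + 9*z - 8)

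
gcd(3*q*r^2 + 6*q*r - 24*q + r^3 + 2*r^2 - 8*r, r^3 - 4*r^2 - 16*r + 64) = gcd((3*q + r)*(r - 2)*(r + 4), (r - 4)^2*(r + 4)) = r + 4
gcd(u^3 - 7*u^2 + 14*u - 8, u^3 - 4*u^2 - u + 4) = u^2 - 5*u + 4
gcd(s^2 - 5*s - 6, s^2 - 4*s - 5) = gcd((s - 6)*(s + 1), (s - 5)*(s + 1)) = s + 1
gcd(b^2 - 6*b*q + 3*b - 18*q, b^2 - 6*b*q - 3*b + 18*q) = -b + 6*q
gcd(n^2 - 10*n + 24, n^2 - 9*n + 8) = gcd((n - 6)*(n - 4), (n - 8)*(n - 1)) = 1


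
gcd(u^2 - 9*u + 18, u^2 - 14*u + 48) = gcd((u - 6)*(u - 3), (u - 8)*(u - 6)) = u - 6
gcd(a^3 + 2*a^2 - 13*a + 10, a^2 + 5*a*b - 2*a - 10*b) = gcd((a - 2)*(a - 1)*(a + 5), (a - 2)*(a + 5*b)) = a - 2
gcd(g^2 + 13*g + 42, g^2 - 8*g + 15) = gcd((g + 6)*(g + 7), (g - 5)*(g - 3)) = 1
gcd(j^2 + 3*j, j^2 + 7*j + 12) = j + 3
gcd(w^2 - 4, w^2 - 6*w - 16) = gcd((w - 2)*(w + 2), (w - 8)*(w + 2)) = w + 2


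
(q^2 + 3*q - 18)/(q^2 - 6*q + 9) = (q + 6)/(q - 3)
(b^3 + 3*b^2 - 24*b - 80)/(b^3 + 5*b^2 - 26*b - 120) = (b + 4)/(b + 6)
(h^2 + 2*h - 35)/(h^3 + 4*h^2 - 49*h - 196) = (h - 5)/(h^2 - 3*h - 28)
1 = 1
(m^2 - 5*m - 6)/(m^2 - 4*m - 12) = (m + 1)/(m + 2)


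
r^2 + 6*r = r*(r + 6)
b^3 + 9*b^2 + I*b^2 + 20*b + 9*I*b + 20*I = (b + 4)*(b + 5)*(b + I)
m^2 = m^2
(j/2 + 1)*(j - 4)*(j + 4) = j^3/2 + j^2 - 8*j - 16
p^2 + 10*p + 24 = (p + 4)*(p + 6)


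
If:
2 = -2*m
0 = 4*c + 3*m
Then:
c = 3/4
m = -1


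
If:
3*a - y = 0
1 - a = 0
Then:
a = 1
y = 3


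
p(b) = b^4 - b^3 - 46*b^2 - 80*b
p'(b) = 4*b^3 - 3*b^2 - 92*b - 80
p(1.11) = -145.33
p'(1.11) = -180.35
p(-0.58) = 31.23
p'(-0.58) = -28.43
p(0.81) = -95.08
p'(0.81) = -154.36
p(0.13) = -11.18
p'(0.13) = -92.00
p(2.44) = -448.15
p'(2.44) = -264.23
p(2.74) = -528.76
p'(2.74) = -272.32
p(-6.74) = 819.38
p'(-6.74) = -820.93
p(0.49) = -50.30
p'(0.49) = -125.33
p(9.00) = 1386.00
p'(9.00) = 1765.00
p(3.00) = -600.00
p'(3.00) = -275.00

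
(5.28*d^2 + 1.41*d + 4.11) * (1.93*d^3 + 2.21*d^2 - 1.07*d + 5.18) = 10.1904*d^5 + 14.3901*d^4 + 5.3988*d^3 + 34.9248*d^2 + 2.9061*d + 21.2898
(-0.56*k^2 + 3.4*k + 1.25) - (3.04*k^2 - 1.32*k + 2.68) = -3.6*k^2 + 4.72*k - 1.43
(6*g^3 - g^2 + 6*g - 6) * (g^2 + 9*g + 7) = 6*g^5 + 53*g^4 + 39*g^3 + 41*g^2 - 12*g - 42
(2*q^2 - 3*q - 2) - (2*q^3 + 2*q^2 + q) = -2*q^3 - 4*q - 2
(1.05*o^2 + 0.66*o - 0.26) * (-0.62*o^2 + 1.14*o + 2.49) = -0.651*o^4 + 0.7878*o^3 + 3.5281*o^2 + 1.347*o - 0.6474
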